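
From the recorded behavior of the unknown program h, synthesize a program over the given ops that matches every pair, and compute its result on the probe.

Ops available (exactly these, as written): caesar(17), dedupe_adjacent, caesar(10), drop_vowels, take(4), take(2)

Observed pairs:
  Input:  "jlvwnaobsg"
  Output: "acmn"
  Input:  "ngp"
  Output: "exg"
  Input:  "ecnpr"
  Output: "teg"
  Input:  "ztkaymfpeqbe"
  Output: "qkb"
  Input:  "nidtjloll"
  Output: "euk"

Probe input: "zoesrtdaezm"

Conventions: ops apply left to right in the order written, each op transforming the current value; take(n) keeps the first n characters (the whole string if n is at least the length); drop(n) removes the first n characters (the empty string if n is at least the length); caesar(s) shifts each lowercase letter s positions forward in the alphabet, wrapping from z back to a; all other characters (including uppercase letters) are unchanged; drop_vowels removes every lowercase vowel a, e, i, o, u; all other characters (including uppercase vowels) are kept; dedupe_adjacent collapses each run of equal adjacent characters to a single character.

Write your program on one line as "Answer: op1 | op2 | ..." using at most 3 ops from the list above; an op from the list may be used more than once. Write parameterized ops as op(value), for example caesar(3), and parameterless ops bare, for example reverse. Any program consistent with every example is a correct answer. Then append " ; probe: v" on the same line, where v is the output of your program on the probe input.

take(4) | drop_vowels | caesar(17) ; probe: "qj"

Check, running the answer program on each example:
  "jlvwnaobsg" -> "jlvw" -> "jlvw" -> "acmn"
  "ngp" -> "ngp" -> "ngp" -> "exg"
  "ecnpr" -> "ecnp" -> "cnp" -> "teg"
  "ztkaymfpeqbe" -> "ztka" -> "ztk" -> "qkb"
  "nidtjloll" -> "nidt" -> "ndt" -> "euk"
  probe: "zoesrtdaezm" -> "zoes" -> "zs" -> "qj"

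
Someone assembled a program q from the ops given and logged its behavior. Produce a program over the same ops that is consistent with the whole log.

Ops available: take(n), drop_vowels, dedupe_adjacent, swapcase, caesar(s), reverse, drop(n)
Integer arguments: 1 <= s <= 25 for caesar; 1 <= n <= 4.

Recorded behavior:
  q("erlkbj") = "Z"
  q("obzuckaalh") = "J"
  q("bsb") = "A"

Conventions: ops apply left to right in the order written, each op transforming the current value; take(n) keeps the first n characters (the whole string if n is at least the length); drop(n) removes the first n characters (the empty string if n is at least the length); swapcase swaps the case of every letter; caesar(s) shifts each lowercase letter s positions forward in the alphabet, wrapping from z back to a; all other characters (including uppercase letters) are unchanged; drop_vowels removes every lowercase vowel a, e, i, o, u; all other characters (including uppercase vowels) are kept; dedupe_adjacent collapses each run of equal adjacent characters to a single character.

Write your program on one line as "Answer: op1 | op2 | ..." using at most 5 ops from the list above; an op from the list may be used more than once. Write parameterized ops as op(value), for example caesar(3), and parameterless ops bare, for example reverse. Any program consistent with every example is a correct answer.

take(2) | caesar(8) | swapcase | drop(1)

Check, running the answer program on each example:
  "erlkbj" -> "er" -> "mz" -> "MZ" -> "Z"
  "obzuckaalh" -> "ob" -> "wj" -> "WJ" -> "J"
  "bsb" -> "bs" -> "ja" -> "JA" -> "A"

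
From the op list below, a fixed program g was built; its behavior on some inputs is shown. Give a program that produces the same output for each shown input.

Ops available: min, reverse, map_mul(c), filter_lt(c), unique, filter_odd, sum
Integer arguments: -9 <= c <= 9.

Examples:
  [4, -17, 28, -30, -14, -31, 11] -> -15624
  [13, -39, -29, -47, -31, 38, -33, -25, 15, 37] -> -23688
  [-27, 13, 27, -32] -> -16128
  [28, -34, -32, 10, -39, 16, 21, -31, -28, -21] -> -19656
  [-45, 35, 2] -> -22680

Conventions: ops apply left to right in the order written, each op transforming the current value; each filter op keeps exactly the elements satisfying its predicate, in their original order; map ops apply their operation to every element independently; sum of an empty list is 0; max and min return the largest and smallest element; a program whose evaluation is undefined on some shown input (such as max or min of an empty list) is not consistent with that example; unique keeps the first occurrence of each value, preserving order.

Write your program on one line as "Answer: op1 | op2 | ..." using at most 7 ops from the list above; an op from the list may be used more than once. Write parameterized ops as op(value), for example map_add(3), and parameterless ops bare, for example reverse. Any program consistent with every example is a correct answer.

map_mul(4) | map_mul(7) | reverse | map_mul(-6) | map_mul(-3) | min

Check, running the answer program on each example:
  [4, -17, 28, -30, -14, -31, 11] -> [16, -68, 112, -120, -56, -124, 44] -> [112, -476, 784, -840, -392, -868, 308] -> [308, -868, -392, -840, 784, -476, 112] -> [-1848, 5208, 2352, 5040, -4704, 2856, -672] -> [5544, -15624, -7056, -15120, 14112, -8568, 2016] -> -15624
  [13, -39, -29, -47, -31, 38, -33, -25, 15, 37] -> [52, -156, -116, -188, -124, 152, -132, -100, 60, 148] -> [364, -1092, -812, -1316, -868, 1064, -924, -700, 420, 1036] -> [1036, 420, -700, -924, 1064, -868, -1316, -812, -1092, 364] -> [-6216, -2520, 4200, 5544, -6384, 5208, 7896, 4872, 6552, -2184] -> [18648, 7560, -12600, -16632, 19152, -15624, -23688, -14616, -19656, 6552] -> -23688
  [-27, 13, 27, -32] -> [-108, 52, 108, -128] -> [-756, 364, 756, -896] -> [-896, 756, 364, -756] -> [5376, -4536, -2184, 4536] -> [-16128, 13608, 6552, -13608] -> -16128
  [28, -34, -32, 10, -39, 16, 21, -31, -28, -21] -> [112, -136, -128, 40, -156, 64, 84, -124, -112, -84] -> [784, -952, -896, 280, -1092, 448, 588, -868, -784, -588] -> [-588, -784, -868, 588, 448, -1092, 280, -896, -952, 784] -> [3528, 4704, 5208, -3528, -2688, 6552, -1680, 5376, 5712, -4704] -> [-10584, -14112, -15624, 10584, 8064, -19656, 5040, -16128, -17136, 14112] -> -19656
  [-45, 35, 2] -> [-180, 140, 8] -> [-1260, 980, 56] -> [56, 980, -1260] -> [-336, -5880, 7560] -> [1008, 17640, -22680] -> -22680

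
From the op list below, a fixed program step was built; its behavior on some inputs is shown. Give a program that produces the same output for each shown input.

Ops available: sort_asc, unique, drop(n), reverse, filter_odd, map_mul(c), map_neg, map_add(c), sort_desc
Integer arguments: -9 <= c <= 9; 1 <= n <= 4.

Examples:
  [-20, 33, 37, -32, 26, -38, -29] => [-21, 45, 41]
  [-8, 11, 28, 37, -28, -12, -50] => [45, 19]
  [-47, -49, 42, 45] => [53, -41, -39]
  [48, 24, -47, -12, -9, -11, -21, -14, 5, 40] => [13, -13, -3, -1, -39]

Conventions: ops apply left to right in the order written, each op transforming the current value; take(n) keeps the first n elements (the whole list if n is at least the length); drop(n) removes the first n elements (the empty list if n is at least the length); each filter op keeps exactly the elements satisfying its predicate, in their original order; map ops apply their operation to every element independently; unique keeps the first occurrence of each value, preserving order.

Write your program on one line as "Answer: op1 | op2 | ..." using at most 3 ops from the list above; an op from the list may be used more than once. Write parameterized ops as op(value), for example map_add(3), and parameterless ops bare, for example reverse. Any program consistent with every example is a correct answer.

reverse | map_add(8) | filter_odd

Check, running the answer program on each example:
  [-20, 33, 37, -32, 26, -38, -29] -> [-29, -38, 26, -32, 37, 33, -20] -> [-21, -30, 34, -24, 45, 41, -12] -> [-21, 45, 41]
  [-8, 11, 28, 37, -28, -12, -50] -> [-50, -12, -28, 37, 28, 11, -8] -> [-42, -4, -20, 45, 36, 19, 0] -> [45, 19]
  [-47, -49, 42, 45] -> [45, 42, -49, -47] -> [53, 50, -41, -39] -> [53, -41, -39]
  [48, 24, -47, -12, -9, -11, -21, -14, 5, 40] -> [40, 5, -14, -21, -11, -9, -12, -47, 24, 48] -> [48, 13, -6, -13, -3, -1, -4, -39, 32, 56] -> [13, -13, -3, -1, -39]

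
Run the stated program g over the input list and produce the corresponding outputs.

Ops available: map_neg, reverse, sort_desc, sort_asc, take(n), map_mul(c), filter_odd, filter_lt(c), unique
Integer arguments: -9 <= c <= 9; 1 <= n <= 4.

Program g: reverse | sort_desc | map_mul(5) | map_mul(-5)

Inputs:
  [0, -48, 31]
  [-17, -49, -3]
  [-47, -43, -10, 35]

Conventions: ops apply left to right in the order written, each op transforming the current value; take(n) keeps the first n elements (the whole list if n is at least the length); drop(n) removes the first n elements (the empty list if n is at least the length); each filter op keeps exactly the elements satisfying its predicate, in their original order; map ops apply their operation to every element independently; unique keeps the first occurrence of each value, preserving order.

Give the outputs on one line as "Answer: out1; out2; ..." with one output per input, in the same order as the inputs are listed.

Execution, op by op:
  [0, -48, 31] -> [31, -48, 0] -> [31, 0, -48] -> [155, 0, -240] -> [-775, 0, 1200]
  [-17, -49, -3] -> [-3, -49, -17] -> [-3, -17, -49] -> [-15, -85, -245] -> [75, 425, 1225]
  [-47, -43, -10, 35] -> [35, -10, -43, -47] -> [35, -10, -43, -47] -> [175, -50, -215, -235] -> [-875, 250, 1075, 1175]

[-775, 0, 1200]; [75, 425, 1225]; [-875, 250, 1075, 1175]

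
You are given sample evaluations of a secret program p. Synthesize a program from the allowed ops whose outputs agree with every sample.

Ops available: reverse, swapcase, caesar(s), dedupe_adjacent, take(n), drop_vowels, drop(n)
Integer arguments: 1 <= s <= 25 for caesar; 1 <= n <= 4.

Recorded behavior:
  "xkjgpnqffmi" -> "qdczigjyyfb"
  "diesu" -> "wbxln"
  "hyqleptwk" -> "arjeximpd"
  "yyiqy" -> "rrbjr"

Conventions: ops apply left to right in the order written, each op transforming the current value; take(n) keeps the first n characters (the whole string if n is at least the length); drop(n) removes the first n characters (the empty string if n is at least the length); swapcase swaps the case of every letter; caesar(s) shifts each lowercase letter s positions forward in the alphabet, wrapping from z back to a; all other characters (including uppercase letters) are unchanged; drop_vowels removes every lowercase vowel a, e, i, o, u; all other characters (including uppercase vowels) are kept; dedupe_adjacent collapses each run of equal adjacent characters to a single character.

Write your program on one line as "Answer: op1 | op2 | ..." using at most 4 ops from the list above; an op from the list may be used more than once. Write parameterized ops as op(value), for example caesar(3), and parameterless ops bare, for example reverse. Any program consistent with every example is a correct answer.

reverse | caesar(1) | caesar(18) | reverse

Check, running the answer program on each example:
  "xkjgpnqffmi" -> "imffqnpgjkx" -> "jnggroqhkly" -> "bfyyjgizcdq" -> "qdczigjyyfb"
  "diesu" -> "useid" -> "vtfje" -> "nlxbw" -> "wbxln"
  "hyqleptwk" -> "kwtpelqyh" -> "lxuqfmrzi" -> "dpmixejra" -> "arjeximpd"
  "yyiqy" -> "yqiyy" -> "zrjzz" -> "rjbrr" -> "rrbjr"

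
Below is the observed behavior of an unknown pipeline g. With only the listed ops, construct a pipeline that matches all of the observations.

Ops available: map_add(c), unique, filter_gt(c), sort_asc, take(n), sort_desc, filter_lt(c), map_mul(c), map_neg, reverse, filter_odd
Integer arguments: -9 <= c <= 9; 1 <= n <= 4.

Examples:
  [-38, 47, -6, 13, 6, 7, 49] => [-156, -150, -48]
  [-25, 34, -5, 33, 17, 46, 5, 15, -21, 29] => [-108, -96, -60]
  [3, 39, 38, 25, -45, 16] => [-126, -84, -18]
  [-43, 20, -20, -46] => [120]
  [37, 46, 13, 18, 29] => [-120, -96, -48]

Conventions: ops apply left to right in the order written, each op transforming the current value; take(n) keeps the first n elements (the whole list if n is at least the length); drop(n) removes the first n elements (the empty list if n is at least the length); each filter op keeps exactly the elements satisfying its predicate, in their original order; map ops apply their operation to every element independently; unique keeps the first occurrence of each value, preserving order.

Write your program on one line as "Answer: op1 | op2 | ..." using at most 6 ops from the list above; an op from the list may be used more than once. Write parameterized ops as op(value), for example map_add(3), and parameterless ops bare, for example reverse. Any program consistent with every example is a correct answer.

filter_odd | sort_desc | take(3) | map_add(3) | map_mul(-3)

Check, running the answer program on each example:
  [-38, 47, -6, 13, 6, 7, 49] -> [47, 13, 7, 49] -> [49, 47, 13, 7] -> [49, 47, 13] -> [52, 50, 16] -> [-156, -150, -48]
  [-25, 34, -5, 33, 17, 46, 5, 15, -21, 29] -> [-25, -5, 33, 17, 5, 15, -21, 29] -> [33, 29, 17, 15, 5, -5, -21, -25] -> [33, 29, 17] -> [36, 32, 20] -> [-108, -96, -60]
  [3, 39, 38, 25, -45, 16] -> [3, 39, 25, -45] -> [39, 25, 3, -45] -> [39, 25, 3] -> [42, 28, 6] -> [-126, -84, -18]
  [-43, 20, -20, -46] -> [-43] -> [-43] -> [-43] -> [-40] -> [120]
  [37, 46, 13, 18, 29] -> [37, 13, 29] -> [37, 29, 13] -> [37, 29, 13] -> [40, 32, 16] -> [-120, -96, -48]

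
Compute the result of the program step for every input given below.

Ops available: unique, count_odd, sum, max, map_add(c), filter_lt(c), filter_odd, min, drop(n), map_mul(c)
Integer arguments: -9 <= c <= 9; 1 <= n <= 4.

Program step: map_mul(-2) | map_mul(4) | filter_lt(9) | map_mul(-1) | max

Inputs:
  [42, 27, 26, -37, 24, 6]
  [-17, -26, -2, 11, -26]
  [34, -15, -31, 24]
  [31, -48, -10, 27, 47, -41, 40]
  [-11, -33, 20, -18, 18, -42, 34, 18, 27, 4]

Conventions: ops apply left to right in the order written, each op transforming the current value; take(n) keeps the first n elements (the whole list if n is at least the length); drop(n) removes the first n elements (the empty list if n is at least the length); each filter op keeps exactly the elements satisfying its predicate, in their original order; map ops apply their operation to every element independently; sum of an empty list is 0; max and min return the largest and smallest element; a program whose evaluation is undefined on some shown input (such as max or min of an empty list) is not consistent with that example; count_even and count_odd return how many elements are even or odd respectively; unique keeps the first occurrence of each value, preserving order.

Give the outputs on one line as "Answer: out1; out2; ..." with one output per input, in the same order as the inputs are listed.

Execution, op by op:
  [42, 27, 26, -37, 24, 6] -> [-84, -54, -52, 74, -48, -12] -> [-336, -216, -208, 296, -192, -48] -> [-336, -216, -208, -192, -48] -> [336, 216, 208, 192, 48] -> 336
  [-17, -26, -2, 11, -26] -> [34, 52, 4, -22, 52] -> [136, 208, 16, -88, 208] -> [-88] -> [88] -> 88
  [34, -15, -31, 24] -> [-68, 30, 62, -48] -> [-272, 120, 248, -192] -> [-272, -192] -> [272, 192] -> 272
  [31, -48, -10, 27, 47, -41, 40] -> [-62, 96, 20, -54, -94, 82, -80] -> [-248, 384, 80, -216, -376, 328, -320] -> [-248, -216, -376, -320] -> [248, 216, 376, 320] -> 376
  [-11, -33, 20, -18, 18, -42, 34, 18, 27, 4] -> [22, 66, -40, 36, -36, 84, -68, -36, -54, -8] -> [88, 264, -160, 144, -144, 336, -272, -144, -216, -32] -> [-160, -144, -272, -144, -216, -32] -> [160, 144, 272, 144, 216, 32] -> 272

336; 88; 272; 376; 272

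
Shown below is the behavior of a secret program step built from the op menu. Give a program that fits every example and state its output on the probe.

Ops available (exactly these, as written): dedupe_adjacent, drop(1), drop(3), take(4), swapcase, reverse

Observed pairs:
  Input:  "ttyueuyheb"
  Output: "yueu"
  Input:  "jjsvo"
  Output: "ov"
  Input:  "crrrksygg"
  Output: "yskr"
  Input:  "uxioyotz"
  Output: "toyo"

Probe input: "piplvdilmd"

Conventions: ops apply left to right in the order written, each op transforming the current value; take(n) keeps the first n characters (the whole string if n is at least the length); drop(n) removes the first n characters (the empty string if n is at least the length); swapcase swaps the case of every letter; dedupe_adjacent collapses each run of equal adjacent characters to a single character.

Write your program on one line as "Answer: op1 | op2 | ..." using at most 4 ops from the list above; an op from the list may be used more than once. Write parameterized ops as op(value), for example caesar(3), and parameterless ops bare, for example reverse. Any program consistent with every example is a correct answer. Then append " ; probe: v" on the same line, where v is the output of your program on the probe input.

drop(3) | take(4) | reverse ; probe: "idvl"

Check, running the answer program on each example:
  "ttyueuyheb" -> "ueuyheb" -> "ueuy" -> "yueu"
  "jjsvo" -> "vo" -> "vo" -> "ov"
  "crrrksygg" -> "rksygg" -> "rksy" -> "yskr"
  "uxioyotz" -> "oyotz" -> "oyot" -> "toyo"
  probe: "piplvdilmd" -> "lvdilmd" -> "lvdi" -> "idvl"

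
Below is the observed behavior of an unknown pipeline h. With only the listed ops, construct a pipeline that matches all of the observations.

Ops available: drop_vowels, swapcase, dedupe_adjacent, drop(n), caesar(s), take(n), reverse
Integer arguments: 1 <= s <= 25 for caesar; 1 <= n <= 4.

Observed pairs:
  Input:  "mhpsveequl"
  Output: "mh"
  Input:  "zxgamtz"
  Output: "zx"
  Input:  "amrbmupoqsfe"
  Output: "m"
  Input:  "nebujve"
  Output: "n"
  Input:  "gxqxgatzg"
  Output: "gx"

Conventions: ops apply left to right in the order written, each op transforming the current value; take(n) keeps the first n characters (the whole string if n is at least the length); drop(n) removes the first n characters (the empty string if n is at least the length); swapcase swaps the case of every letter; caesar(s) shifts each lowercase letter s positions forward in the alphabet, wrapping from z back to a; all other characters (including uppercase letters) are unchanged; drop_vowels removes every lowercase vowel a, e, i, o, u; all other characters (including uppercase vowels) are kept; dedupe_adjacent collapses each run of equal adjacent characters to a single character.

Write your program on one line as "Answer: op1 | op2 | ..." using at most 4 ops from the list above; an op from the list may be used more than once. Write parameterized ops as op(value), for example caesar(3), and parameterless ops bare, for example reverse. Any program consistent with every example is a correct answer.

dedupe_adjacent | take(2) | drop_vowels

Check, running the answer program on each example:
  "mhpsveequl" -> "mhpsvequl" -> "mh" -> "mh"
  "zxgamtz" -> "zxgamtz" -> "zx" -> "zx"
  "amrbmupoqsfe" -> "amrbmupoqsfe" -> "am" -> "m"
  "nebujve" -> "nebujve" -> "ne" -> "n"
  "gxqxgatzg" -> "gxqxgatzg" -> "gx" -> "gx"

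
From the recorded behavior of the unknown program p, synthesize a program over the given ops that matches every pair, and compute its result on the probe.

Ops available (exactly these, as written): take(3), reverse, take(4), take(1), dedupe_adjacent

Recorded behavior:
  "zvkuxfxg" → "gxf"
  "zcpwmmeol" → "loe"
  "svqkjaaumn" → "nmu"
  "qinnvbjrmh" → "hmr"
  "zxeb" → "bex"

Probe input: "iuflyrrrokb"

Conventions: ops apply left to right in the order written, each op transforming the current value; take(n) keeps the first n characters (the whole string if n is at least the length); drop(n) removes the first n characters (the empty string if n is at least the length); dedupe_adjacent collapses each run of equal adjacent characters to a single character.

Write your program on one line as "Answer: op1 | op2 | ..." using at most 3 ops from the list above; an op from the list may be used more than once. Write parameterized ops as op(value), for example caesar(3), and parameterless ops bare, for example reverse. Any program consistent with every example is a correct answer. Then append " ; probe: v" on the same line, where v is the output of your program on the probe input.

reverse | take(3) ; probe: "bko"

Check, running the answer program on each example:
  "zvkuxfxg" -> "gxfxukvz" -> "gxf"
  "zcpwmmeol" -> "loemmwpcz" -> "loe"
  "svqkjaaumn" -> "nmuaajkqvs" -> "nmu"
  "qinnvbjrmh" -> "hmrjbvnniq" -> "hmr"
  "zxeb" -> "bexz" -> "bex"
  probe: "iuflyrrrokb" -> "bkorrrylfui" -> "bko"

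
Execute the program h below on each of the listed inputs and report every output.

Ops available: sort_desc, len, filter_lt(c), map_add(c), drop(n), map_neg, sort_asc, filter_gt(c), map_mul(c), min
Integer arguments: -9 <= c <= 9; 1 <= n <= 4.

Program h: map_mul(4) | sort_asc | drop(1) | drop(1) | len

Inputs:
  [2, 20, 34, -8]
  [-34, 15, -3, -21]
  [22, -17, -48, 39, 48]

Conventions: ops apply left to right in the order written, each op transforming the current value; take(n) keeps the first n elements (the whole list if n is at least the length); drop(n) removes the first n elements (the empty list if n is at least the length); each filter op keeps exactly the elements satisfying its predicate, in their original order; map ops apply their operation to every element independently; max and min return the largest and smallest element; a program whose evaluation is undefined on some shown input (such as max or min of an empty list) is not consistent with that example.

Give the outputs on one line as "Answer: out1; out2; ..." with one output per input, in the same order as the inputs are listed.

2; 2; 3

Execution, op by op:
  [2, 20, 34, -8] -> [8, 80, 136, -32] -> [-32, 8, 80, 136] -> [8, 80, 136] -> [80, 136] -> 2
  [-34, 15, -3, -21] -> [-136, 60, -12, -84] -> [-136, -84, -12, 60] -> [-84, -12, 60] -> [-12, 60] -> 2
  [22, -17, -48, 39, 48] -> [88, -68, -192, 156, 192] -> [-192, -68, 88, 156, 192] -> [-68, 88, 156, 192] -> [88, 156, 192] -> 3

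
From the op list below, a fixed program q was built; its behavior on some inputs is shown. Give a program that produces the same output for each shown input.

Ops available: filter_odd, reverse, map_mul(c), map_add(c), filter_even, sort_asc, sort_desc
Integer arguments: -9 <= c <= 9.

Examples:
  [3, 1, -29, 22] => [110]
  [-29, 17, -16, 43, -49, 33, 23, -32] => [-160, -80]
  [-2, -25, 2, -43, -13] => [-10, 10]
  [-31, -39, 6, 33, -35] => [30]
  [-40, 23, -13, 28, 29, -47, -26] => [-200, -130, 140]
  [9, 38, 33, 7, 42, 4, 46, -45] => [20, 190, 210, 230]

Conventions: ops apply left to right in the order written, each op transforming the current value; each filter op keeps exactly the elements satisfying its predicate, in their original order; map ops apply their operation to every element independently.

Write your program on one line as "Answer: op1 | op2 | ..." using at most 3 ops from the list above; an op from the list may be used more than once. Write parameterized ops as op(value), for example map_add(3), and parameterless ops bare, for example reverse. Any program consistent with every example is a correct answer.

sort_asc | filter_even | map_mul(5)

Check, running the answer program on each example:
  [3, 1, -29, 22] -> [-29, 1, 3, 22] -> [22] -> [110]
  [-29, 17, -16, 43, -49, 33, 23, -32] -> [-49, -32, -29, -16, 17, 23, 33, 43] -> [-32, -16] -> [-160, -80]
  [-2, -25, 2, -43, -13] -> [-43, -25, -13, -2, 2] -> [-2, 2] -> [-10, 10]
  [-31, -39, 6, 33, -35] -> [-39, -35, -31, 6, 33] -> [6] -> [30]
  [-40, 23, -13, 28, 29, -47, -26] -> [-47, -40, -26, -13, 23, 28, 29] -> [-40, -26, 28] -> [-200, -130, 140]
  [9, 38, 33, 7, 42, 4, 46, -45] -> [-45, 4, 7, 9, 33, 38, 42, 46] -> [4, 38, 42, 46] -> [20, 190, 210, 230]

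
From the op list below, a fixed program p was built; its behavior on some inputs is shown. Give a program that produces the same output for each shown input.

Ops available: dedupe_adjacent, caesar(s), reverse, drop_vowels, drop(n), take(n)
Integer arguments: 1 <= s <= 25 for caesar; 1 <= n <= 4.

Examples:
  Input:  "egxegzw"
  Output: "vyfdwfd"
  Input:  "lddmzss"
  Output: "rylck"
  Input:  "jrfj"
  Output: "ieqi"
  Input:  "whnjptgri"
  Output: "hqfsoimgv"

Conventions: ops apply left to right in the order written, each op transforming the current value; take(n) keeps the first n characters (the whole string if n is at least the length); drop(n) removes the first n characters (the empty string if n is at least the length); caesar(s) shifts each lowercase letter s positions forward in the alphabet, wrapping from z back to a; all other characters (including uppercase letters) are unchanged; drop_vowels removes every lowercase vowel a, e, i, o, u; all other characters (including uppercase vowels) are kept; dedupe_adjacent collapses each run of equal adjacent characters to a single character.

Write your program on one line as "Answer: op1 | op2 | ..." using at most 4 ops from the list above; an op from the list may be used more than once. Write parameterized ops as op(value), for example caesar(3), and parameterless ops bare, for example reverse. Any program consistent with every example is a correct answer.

caesar(25) | dedupe_adjacent | reverse

Check, running the answer program on each example:
  "egxegzw" -> "dfwdfyv" -> "dfwdfyv" -> "vyfdwfd"
  "lddmzss" -> "kcclyrr" -> "kclyr" -> "rylck"
  "jrfj" -> "iqei" -> "iqei" -> "ieqi"
  "whnjptgri" -> "vgmiosfqh" -> "vgmiosfqh" -> "hqfsoimgv"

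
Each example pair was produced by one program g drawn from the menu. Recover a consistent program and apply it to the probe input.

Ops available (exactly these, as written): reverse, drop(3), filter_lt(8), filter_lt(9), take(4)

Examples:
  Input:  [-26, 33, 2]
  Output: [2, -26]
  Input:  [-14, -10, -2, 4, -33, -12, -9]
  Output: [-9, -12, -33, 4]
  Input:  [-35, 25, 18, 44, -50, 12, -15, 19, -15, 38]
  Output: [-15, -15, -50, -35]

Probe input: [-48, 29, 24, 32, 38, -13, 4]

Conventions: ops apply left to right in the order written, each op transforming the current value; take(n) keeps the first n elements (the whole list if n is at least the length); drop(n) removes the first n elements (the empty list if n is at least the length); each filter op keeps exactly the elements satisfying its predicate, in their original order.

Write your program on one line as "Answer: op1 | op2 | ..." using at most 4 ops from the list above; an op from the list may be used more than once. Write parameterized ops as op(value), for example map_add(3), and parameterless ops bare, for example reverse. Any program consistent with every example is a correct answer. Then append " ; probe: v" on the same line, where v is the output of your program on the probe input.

reverse | filter_lt(9) | take(4) ; probe: [4, -13, -48]

Check, running the answer program on each example:
  [-26, 33, 2] -> [2, 33, -26] -> [2, -26] -> [2, -26]
  [-14, -10, -2, 4, -33, -12, -9] -> [-9, -12, -33, 4, -2, -10, -14] -> [-9, -12, -33, 4, -2, -10, -14] -> [-9, -12, -33, 4]
  [-35, 25, 18, 44, -50, 12, -15, 19, -15, 38] -> [38, -15, 19, -15, 12, -50, 44, 18, 25, -35] -> [-15, -15, -50, -35] -> [-15, -15, -50, -35]
  probe: [-48, 29, 24, 32, 38, -13, 4] -> [4, -13, 38, 32, 24, 29, -48] -> [4, -13, -48] -> [4, -13, -48]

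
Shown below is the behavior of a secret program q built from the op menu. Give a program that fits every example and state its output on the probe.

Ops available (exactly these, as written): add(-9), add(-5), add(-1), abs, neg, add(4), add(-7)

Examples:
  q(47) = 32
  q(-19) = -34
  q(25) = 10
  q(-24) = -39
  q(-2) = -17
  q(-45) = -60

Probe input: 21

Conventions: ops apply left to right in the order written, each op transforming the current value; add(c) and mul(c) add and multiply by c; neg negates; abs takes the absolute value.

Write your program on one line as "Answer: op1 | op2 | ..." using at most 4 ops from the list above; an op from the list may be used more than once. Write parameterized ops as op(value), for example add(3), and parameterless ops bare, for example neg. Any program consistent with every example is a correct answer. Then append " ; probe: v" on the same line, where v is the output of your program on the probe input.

add(-9) | add(-1) | add(-5) ; probe: 6

Check, running the answer program on each example:
  47 -> 38 -> 37 -> 32
  -19 -> -28 -> -29 -> -34
  25 -> 16 -> 15 -> 10
  -24 -> -33 -> -34 -> -39
  -2 -> -11 -> -12 -> -17
  -45 -> -54 -> -55 -> -60
  probe: 21 -> 12 -> 11 -> 6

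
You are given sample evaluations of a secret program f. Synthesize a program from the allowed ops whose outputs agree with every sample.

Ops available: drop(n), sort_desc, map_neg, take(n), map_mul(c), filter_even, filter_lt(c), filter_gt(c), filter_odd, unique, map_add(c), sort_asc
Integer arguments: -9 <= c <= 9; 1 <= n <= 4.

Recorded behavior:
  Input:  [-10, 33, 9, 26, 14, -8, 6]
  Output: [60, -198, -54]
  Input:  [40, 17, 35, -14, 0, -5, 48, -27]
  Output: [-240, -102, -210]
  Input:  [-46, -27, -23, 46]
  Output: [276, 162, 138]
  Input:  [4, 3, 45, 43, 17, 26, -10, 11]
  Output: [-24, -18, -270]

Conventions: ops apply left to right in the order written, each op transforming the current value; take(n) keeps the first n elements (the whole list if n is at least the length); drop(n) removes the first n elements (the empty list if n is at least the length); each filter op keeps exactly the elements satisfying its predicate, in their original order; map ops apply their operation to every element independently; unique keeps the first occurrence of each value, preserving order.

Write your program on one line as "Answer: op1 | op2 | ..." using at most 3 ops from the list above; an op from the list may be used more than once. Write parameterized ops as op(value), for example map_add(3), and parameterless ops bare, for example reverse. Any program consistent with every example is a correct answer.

map_mul(-6) | take(3)

Check, running the answer program on each example:
  [-10, 33, 9, 26, 14, -8, 6] -> [60, -198, -54, -156, -84, 48, -36] -> [60, -198, -54]
  [40, 17, 35, -14, 0, -5, 48, -27] -> [-240, -102, -210, 84, 0, 30, -288, 162] -> [-240, -102, -210]
  [-46, -27, -23, 46] -> [276, 162, 138, -276] -> [276, 162, 138]
  [4, 3, 45, 43, 17, 26, -10, 11] -> [-24, -18, -270, -258, -102, -156, 60, -66] -> [-24, -18, -270]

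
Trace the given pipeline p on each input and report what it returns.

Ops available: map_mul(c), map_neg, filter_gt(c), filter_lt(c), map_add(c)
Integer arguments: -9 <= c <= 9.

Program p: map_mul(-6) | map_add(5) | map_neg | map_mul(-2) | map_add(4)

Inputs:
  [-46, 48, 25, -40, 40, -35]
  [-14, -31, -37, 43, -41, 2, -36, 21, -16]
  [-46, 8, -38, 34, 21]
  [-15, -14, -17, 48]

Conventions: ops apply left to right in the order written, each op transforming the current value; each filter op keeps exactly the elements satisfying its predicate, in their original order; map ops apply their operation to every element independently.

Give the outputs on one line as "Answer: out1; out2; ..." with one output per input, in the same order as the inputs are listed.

Execution, op by op:
  [-46, 48, 25, -40, 40, -35] -> [276, -288, -150, 240, -240, 210] -> [281, -283, -145, 245, -235, 215] -> [-281, 283, 145, -245, 235, -215] -> [562, -566, -290, 490, -470, 430] -> [566, -562, -286, 494, -466, 434]
  [-14, -31, -37, 43, -41, 2, -36, 21, -16] -> [84, 186, 222, -258, 246, -12, 216, -126, 96] -> [89, 191, 227, -253, 251, -7, 221, -121, 101] -> [-89, -191, -227, 253, -251, 7, -221, 121, -101] -> [178, 382, 454, -506, 502, -14, 442, -242, 202] -> [182, 386, 458, -502, 506, -10, 446, -238, 206]
  [-46, 8, -38, 34, 21] -> [276, -48, 228, -204, -126] -> [281, -43, 233, -199, -121] -> [-281, 43, -233, 199, 121] -> [562, -86, 466, -398, -242] -> [566, -82, 470, -394, -238]
  [-15, -14, -17, 48] -> [90, 84, 102, -288] -> [95, 89, 107, -283] -> [-95, -89, -107, 283] -> [190, 178, 214, -566] -> [194, 182, 218, -562]

[566, -562, -286, 494, -466, 434]; [182, 386, 458, -502, 506, -10, 446, -238, 206]; [566, -82, 470, -394, -238]; [194, 182, 218, -562]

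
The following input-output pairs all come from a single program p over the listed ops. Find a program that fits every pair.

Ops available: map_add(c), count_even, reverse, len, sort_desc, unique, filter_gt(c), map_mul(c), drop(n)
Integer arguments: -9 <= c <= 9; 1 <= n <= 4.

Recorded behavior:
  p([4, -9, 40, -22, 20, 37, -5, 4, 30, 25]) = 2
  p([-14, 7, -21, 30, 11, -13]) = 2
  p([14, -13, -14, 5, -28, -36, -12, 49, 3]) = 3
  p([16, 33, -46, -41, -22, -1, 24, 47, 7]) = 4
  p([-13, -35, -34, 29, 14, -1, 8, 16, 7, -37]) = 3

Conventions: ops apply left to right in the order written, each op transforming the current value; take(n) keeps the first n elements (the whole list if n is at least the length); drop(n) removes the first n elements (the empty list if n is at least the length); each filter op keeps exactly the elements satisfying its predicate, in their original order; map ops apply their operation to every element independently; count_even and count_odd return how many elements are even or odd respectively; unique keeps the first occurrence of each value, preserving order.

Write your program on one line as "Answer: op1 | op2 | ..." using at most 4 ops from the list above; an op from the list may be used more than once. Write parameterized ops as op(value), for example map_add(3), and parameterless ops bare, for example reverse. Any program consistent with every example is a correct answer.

sort_desc | map_add(-3) | filter_gt(-7) | count_even

Check, running the answer program on each example:
  [4, -9, 40, -22, 20, 37, -5, 4, 30, 25] -> [40, 37, 30, 25, 20, 4, 4, -5, -9, -22] -> [37, 34, 27, 22, 17, 1, 1, -8, -12, -25] -> [37, 34, 27, 22, 17, 1, 1] -> 2
  [-14, 7, -21, 30, 11, -13] -> [30, 11, 7, -13, -14, -21] -> [27, 8, 4, -16, -17, -24] -> [27, 8, 4] -> 2
  [14, -13, -14, 5, -28, -36, -12, 49, 3] -> [49, 14, 5, 3, -12, -13, -14, -28, -36] -> [46, 11, 2, 0, -15, -16, -17, -31, -39] -> [46, 11, 2, 0] -> 3
  [16, 33, -46, -41, -22, -1, 24, 47, 7] -> [47, 33, 24, 16, 7, -1, -22, -41, -46] -> [44, 30, 21, 13, 4, -4, -25, -44, -49] -> [44, 30, 21, 13, 4, -4] -> 4
  [-13, -35, -34, 29, 14, -1, 8, 16, 7, -37] -> [29, 16, 14, 8, 7, -1, -13, -34, -35, -37] -> [26, 13, 11, 5, 4, -4, -16, -37, -38, -40] -> [26, 13, 11, 5, 4, -4] -> 3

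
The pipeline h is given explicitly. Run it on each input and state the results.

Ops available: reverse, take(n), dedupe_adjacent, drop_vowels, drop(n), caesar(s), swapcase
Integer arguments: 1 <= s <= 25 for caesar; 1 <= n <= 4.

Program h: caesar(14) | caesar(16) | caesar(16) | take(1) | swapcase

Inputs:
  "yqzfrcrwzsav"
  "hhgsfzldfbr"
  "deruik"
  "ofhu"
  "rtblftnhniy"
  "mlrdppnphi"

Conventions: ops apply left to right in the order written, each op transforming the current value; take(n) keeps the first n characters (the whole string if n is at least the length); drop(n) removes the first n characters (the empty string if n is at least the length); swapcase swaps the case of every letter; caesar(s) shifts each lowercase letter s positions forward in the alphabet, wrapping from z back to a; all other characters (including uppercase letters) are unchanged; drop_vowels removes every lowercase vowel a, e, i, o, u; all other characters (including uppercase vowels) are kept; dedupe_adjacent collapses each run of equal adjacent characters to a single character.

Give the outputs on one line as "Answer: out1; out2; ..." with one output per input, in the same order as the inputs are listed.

"S"; "B"; "X"; "I"; "L"; "G"

Execution, op by op:
  "yqzfrcrwzsav" -> "mentfqfkngoj" -> "cudjvgvadwez" -> "sktzlwlqtmup" -> "s" -> "S"
  "hhgsfzldfbr" -> "vvugtnzrtpf" -> "llkwjdphjfv" -> "bbamztfxzvl" -> "b" -> "B"
  "deruik" -> "rsfiwy" -> "hivymo" -> "xyloce" -> "x" -> "X"
  "ofhu" -> "ctvi" -> "sjly" -> "izbo" -> "i" -> "I"
  "rtblftnhniy" -> "fhpzthbvbwm" -> "vxfpjxrlrmc" -> "lnvfznhbhcs" -> "l" -> "L"
  "mlrdppnphi" -> "azfrddbdvw" -> "qpvhttrtlm" -> "gflxjjhjbc" -> "g" -> "G"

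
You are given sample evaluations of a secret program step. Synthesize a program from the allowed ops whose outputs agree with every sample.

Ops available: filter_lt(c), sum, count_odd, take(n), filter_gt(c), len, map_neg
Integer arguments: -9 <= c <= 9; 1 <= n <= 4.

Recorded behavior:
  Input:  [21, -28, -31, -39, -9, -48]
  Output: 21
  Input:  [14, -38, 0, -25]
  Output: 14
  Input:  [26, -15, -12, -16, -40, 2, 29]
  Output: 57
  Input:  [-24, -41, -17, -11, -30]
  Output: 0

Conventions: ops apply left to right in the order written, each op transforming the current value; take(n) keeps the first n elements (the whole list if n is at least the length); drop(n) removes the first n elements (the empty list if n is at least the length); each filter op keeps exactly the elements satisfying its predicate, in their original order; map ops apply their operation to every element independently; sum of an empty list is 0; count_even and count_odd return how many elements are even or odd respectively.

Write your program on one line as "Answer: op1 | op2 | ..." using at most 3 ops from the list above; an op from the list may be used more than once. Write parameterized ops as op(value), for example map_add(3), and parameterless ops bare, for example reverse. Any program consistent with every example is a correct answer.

filter_gt(-6) | sum

Check, running the answer program on each example:
  [21, -28, -31, -39, -9, -48] -> [21] -> 21
  [14, -38, 0, -25] -> [14, 0] -> 14
  [26, -15, -12, -16, -40, 2, 29] -> [26, 2, 29] -> 57
  [-24, -41, -17, -11, -30] -> [] -> 0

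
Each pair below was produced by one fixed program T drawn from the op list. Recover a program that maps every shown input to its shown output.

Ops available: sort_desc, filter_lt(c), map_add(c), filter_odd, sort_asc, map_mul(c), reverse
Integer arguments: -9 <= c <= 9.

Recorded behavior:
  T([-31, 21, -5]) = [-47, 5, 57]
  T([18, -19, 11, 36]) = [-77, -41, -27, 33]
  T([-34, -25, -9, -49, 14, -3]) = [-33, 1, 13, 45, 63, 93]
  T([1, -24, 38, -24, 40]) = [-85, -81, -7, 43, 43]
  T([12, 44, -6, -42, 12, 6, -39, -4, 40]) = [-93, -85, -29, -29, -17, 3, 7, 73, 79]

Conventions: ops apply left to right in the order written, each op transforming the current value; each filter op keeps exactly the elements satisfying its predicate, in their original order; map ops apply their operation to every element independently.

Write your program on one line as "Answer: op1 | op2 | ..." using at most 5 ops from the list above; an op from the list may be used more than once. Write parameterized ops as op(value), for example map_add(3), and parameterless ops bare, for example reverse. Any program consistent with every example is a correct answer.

map_mul(-2) | reverse | sort_desc | map_add(-5) | reverse

Check, running the answer program on each example:
  [-31, 21, -5] -> [62, -42, 10] -> [10, -42, 62] -> [62, 10, -42] -> [57, 5, -47] -> [-47, 5, 57]
  [18, -19, 11, 36] -> [-36, 38, -22, -72] -> [-72, -22, 38, -36] -> [38, -22, -36, -72] -> [33, -27, -41, -77] -> [-77, -41, -27, 33]
  [-34, -25, -9, -49, 14, -3] -> [68, 50, 18, 98, -28, 6] -> [6, -28, 98, 18, 50, 68] -> [98, 68, 50, 18, 6, -28] -> [93, 63, 45, 13, 1, -33] -> [-33, 1, 13, 45, 63, 93]
  [1, -24, 38, -24, 40] -> [-2, 48, -76, 48, -80] -> [-80, 48, -76, 48, -2] -> [48, 48, -2, -76, -80] -> [43, 43, -7, -81, -85] -> [-85, -81, -7, 43, 43]
  [12, 44, -6, -42, 12, 6, -39, -4, 40] -> [-24, -88, 12, 84, -24, -12, 78, 8, -80] -> [-80, 8, 78, -12, -24, 84, 12, -88, -24] -> [84, 78, 12, 8, -12, -24, -24, -80, -88] -> [79, 73, 7, 3, -17, -29, -29, -85, -93] -> [-93, -85, -29, -29, -17, 3, 7, 73, 79]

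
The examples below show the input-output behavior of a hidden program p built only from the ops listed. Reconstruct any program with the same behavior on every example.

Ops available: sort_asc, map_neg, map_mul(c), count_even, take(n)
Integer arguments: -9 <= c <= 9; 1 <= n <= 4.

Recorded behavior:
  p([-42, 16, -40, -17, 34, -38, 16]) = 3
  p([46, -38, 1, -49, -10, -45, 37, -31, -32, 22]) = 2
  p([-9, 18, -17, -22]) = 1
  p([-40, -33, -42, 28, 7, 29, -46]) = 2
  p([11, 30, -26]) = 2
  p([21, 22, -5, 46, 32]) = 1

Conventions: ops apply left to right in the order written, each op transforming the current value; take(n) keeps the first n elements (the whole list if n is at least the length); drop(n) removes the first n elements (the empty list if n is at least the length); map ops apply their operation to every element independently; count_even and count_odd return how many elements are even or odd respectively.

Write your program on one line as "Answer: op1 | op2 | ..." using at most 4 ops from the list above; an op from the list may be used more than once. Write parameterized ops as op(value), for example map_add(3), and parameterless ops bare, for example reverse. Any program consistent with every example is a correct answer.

map_neg | take(4) | take(3) | count_even

Check, running the answer program on each example:
  [-42, 16, -40, -17, 34, -38, 16] -> [42, -16, 40, 17, -34, 38, -16] -> [42, -16, 40, 17] -> [42, -16, 40] -> 3
  [46, -38, 1, -49, -10, -45, 37, -31, -32, 22] -> [-46, 38, -1, 49, 10, 45, -37, 31, 32, -22] -> [-46, 38, -1, 49] -> [-46, 38, -1] -> 2
  [-9, 18, -17, -22] -> [9, -18, 17, 22] -> [9, -18, 17, 22] -> [9, -18, 17] -> 1
  [-40, -33, -42, 28, 7, 29, -46] -> [40, 33, 42, -28, -7, -29, 46] -> [40, 33, 42, -28] -> [40, 33, 42] -> 2
  [11, 30, -26] -> [-11, -30, 26] -> [-11, -30, 26] -> [-11, -30, 26] -> 2
  [21, 22, -5, 46, 32] -> [-21, -22, 5, -46, -32] -> [-21, -22, 5, -46] -> [-21, -22, 5] -> 1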